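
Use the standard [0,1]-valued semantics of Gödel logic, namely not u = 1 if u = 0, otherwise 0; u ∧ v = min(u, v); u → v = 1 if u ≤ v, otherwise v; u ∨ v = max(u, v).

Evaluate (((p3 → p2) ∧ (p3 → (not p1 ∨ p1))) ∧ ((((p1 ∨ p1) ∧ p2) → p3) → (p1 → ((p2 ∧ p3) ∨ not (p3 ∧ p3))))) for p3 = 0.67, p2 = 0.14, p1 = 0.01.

0.01

(p3 → p2): 0.67 > 0.14, so result = 0.14
not p1: Gödel ¬ of 0.01 = 0 (operand ≠ 0)
(not p1 ∨ p1) = max(0, 0.01) = 0.01
(p3 → (not p1 ∨ p1)): 0.67 > 0.01, so result = 0.01
((p3 → p2) ∧ (p3 → (not p1 ∨ p1))) = min(0.14, 0.01) = 0.01
(p1 ∨ p1) = max(0.01, 0.01) = 0.01
((p1 ∨ p1) ∧ p2) = min(0.01, 0.14) = 0.01
(((p1 ∨ p1) ∧ p2) → p3): 0.01 ≤ 0.67, so result = 1
(p2 ∧ p3) = min(0.14, 0.67) = 0.14
(p3 ∧ p3) = min(0.67, 0.67) = 0.67
not (p3 ∧ p3): Gödel ¬ of 0.67 = 0 (operand ≠ 0)
((p2 ∧ p3) ∨ not (p3 ∧ p3)) = max(0.14, 0) = 0.14
(p1 → ((p2 ∧ p3) ∨ not (p3 ∧ p3))): 0.01 ≤ 0.14, so result = 1
((((p1 ∨ p1) ∧ p2) → p3) → (p1 → ((p2 ∧ p3) ∨ not (p3 ∧ p3)))): 1 ≤ 1, so result = 1
(((p3 → p2) ∧ (p3 → (not p1 ∨ p1))) ∧ ((((p1 ∨ p1) ∧ p2) → p3) → (p1 → ((p2 ∧ p3) ∨ not (p3 ∧ p3))))) = min(0.01, 1) = 0.01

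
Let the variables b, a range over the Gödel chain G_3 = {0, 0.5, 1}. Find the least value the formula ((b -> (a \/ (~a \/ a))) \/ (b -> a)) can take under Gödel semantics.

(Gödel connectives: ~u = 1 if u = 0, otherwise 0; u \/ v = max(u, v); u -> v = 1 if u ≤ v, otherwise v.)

The minimum is attained at b = 1, a = 0.5:
  ~a: Gödel ¬ of 0.5 = 0 (operand ≠ 0)
  (~a \/ a) = max(0, 0.5) = 0.5
  (a \/ (~a \/ a)) = max(0.5, 0.5) = 0.5
  (b -> (a \/ (~a \/ a))): 1 > 0.5, so result = 0.5
  (b -> a): 1 > 0.5, so result = 0.5
  ((b -> (a \/ (~a \/ a))) \/ (b -> a)) = max(0.5, 0.5) = 0.5
Checking all 9 assignments confirms none give a value below 0.50.

0.50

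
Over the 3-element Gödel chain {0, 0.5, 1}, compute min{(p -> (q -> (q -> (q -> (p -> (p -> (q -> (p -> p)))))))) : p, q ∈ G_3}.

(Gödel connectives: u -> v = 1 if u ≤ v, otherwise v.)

1.00

Every assignment gives 1. For instance at p = 0, q = 0:
  (p -> p): 0 ≤ 0, so result = 1
  (q -> (p -> p)): 0 ≤ 1, so result = 1
  (p -> (q -> (p -> p))): 0 ≤ 1, so result = 1
  (p -> (p -> (q -> (p -> p)))): 0 ≤ 1, so result = 1
  (q -> (p -> (p -> (q -> (p -> p))))): 0 ≤ 1, so result = 1
  (q -> (q -> (p -> (p -> (q -> (p -> p)))))): 0 ≤ 1, so result = 1
  (q -> (q -> (q -> (p -> (p -> (q -> (p -> p))))))): 0 ≤ 1, so result = 1
  (p -> (q -> (q -> (q -> (p -> (p -> (q -> (p -> p)))))))): 0 ≤ 1, so result = 1
All 9 assignments give value 1 — the formula is a G_3-tautology.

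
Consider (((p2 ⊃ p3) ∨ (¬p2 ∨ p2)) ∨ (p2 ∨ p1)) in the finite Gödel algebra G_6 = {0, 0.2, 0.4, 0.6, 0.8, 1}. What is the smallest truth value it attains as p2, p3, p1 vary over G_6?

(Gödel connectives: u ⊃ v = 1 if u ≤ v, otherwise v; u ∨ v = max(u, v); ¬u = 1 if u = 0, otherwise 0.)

0.20

The minimum is attained at p2 = 0.2, p3 = 0, p1 = 0:
  (p2 ⊃ p3): 0.2 > 0, so result = 0
  ¬p2: Gödel ¬ of 0.2 = 0 (operand ≠ 0)
  (¬p2 ∨ p2) = max(0, 0.2) = 0.2
  ((p2 ⊃ p3) ∨ (¬p2 ∨ p2)) = max(0, 0.2) = 0.2
  (p2 ∨ p1) = max(0.2, 0) = 0.2
  (((p2 ⊃ p3) ∨ (¬p2 ∨ p2)) ∨ (p2 ∨ p1)) = max(0.2, 0.2) = 0.2
Checking all 216 assignments confirms none give a value below 0.20.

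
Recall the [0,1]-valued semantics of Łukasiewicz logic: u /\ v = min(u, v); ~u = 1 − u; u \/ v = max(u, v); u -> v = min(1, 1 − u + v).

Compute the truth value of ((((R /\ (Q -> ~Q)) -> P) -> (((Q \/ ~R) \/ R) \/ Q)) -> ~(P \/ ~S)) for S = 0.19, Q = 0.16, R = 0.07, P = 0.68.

0.26

~Q: Łukasiewicz ¬ gives 1 − 0.16 = 0.84
(Q -> ~Q): min(1, 1 − 0.16 + 0.84) = 1
(R /\ (Q -> ~Q)) = min(0.07, 1) = 0.07
((R /\ (Q -> ~Q)) -> P): min(1, 1 − 0.07 + 0.68) = 1
~R: Łukasiewicz ¬ gives 1 − 0.07 = 0.93
(Q \/ ~R) = max(0.16, 0.93) = 0.93
((Q \/ ~R) \/ R) = max(0.93, 0.07) = 0.93
(((Q \/ ~R) \/ R) \/ Q) = max(0.93, 0.16) = 0.93
(((R /\ (Q -> ~Q)) -> P) -> (((Q \/ ~R) \/ R) \/ Q)): min(1, 1 − 1 + 0.93) = 0.93
~S: Łukasiewicz ¬ gives 1 − 0.19 = 0.81
(P \/ ~S) = max(0.68, 0.81) = 0.81
~(P \/ ~S): Łukasiewicz ¬ gives 1 − 0.81 = 0.19
((((R /\ (Q -> ~Q)) -> P) -> (((Q \/ ~R) \/ R) \/ Q)) -> ~(P \/ ~S)): min(1, 1 − 0.93 + 0.19) = 0.26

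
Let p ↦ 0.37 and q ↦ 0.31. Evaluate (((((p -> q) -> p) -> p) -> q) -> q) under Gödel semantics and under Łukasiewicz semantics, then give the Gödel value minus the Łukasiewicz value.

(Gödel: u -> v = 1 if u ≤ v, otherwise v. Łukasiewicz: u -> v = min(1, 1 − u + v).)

Gödel evaluation:
  (p -> q): 0.37 > 0.31, so result = 0.31
  ((p -> q) -> p): 0.31 ≤ 0.37, so result = 1
  (((p -> q) -> p) -> p): 1 > 0.37, so result = 0.37
  ((((p -> q) -> p) -> p) -> q): 0.37 > 0.31, so result = 0.31
  (((((p -> q) -> p) -> p) -> q) -> q): 0.31 ≤ 0.31, so result = 1
  Gödel value = 1
Łukasiewicz evaluation:
  (p -> q): min(1, 1 − 0.37 + 0.31) = 0.94
  ((p -> q) -> p): min(1, 1 − 0.94 + 0.37) = 0.43
  (((p -> q) -> p) -> p): min(1, 1 − 0.43 + 0.37) = 0.94
  ((((p -> q) -> p) -> p) -> q): min(1, 1 − 0.94 + 0.31) = 0.37
  (((((p -> q) -> p) -> p) -> q) -> q): min(1, 1 − 0.37 + 0.31) = 0.94
  Łukasiewicz value = 0.94
Difference: 1 − 0.94 = 0.06

0.06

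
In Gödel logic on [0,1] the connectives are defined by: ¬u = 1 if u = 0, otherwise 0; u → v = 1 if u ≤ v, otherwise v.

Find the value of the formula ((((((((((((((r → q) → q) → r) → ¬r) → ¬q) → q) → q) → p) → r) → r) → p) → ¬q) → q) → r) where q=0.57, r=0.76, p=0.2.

(r → q): 0.76 > 0.57, so result = 0.57
((r → q) → q): 0.57 ≤ 0.57, so result = 1
(((r → q) → q) → r): 1 > 0.76, so result = 0.76
¬r: Gödel ¬ of 0.76 = 0 (operand ≠ 0)
((((r → q) → q) → r) → ¬r): 0.76 > 0, so result = 0
¬q: Gödel ¬ of 0.57 = 0 (operand ≠ 0)
(((((r → q) → q) → r) → ¬r) → ¬q): 0 ≤ 0, so result = 1
((((((r → q) → q) → r) → ¬r) → ¬q) → q): 1 > 0.57, so result = 0.57
(((((((r → q) → q) → r) → ¬r) → ¬q) → q) → q): 0.57 ≤ 0.57, so result = 1
((((((((r → q) → q) → r) → ¬r) → ¬q) → q) → q) → p): 1 > 0.2, so result = 0.2
(((((((((r → q) → q) → r) → ¬r) → ¬q) → q) → q) → p) → r): 0.2 ≤ 0.76, so result = 1
((((((((((r → q) → q) → r) → ¬r) → ¬q) → q) → q) → p) → r) → r): 1 > 0.76, so result = 0.76
(((((((((((r → q) → q) → r) → ¬r) → ¬q) → q) → q) → p) → r) → r) → p): 0.76 > 0.2, so result = 0.2
¬q: Gödel ¬ of 0.57 = 0 (operand ≠ 0)
((((((((((((r → q) → q) → r) → ¬r) → ¬q) → q) → q) → p) → r) → r) → p) → ¬q): 0.2 > 0, so result = 0
(((((((((((((r → q) → q) → r) → ¬r) → ¬q) → q) → q) → p) → r) → r) → p) → ¬q) → q): 0 ≤ 0.57, so result = 1
((((((((((((((r → q) → q) → r) → ¬r) → ¬q) → q) → q) → p) → r) → r) → p) → ¬q) → q) → r): 1 > 0.76, so result = 0.76

0.76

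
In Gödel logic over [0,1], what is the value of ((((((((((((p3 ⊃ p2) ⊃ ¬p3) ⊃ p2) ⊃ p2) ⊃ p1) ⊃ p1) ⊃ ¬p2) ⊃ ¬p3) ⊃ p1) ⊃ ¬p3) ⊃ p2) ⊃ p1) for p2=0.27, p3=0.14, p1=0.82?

(p3 ⊃ p2): 0.14 ≤ 0.27, so result = 1
¬p3: Gödel ¬ of 0.14 = 0 (operand ≠ 0)
((p3 ⊃ p2) ⊃ ¬p3): 1 > 0, so result = 0
(((p3 ⊃ p2) ⊃ ¬p3) ⊃ p2): 0 ≤ 0.27, so result = 1
((((p3 ⊃ p2) ⊃ ¬p3) ⊃ p2) ⊃ p2): 1 > 0.27, so result = 0.27
(((((p3 ⊃ p2) ⊃ ¬p3) ⊃ p2) ⊃ p2) ⊃ p1): 0.27 ≤ 0.82, so result = 1
((((((p3 ⊃ p2) ⊃ ¬p3) ⊃ p2) ⊃ p2) ⊃ p1) ⊃ p1): 1 > 0.82, so result = 0.82
¬p2: Gödel ¬ of 0.27 = 0 (operand ≠ 0)
(((((((p3 ⊃ p2) ⊃ ¬p3) ⊃ p2) ⊃ p2) ⊃ p1) ⊃ p1) ⊃ ¬p2): 0.82 > 0, so result = 0
¬p3: Gödel ¬ of 0.14 = 0 (operand ≠ 0)
((((((((p3 ⊃ p2) ⊃ ¬p3) ⊃ p2) ⊃ p2) ⊃ p1) ⊃ p1) ⊃ ¬p2) ⊃ ¬p3): 0 ≤ 0, so result = 1
(((((((((p3 ⊃ p2) ⊃ ¬p3) ⊃ p2) ⊃ p2) ⊃ p1) ⊃ p1) ⊃ ¬p2) ⊃ ¬p3) ⊃ p1): 1 > 0.82, so result = 0.82
¬p3: Gödel ¬ of 0.14 = 0 (operand ≠ 0)
((((((((((p3 ⊃ p2) ⊃ ¬p3) ⊃ p2) ⊃ p2) ⊃ p1) ⊃ p1) ⊃ ¬p2) ⊃ ¬p3) ⊃ p1) ⊃ ¬p3): 0.82 > 0, so result = 0
(((((((((((p3 ⊃ p2) ⊃ ¬p3) ⊃ p2) ⊃ p2) ⊃ p1) ⊃ p1) ⊃ ¬p2) ⊃ ¬p3) ⊃ p1) ⊃ ¬p3) ⊃ p2): 0 ≤ 0.27, so result = 1
((((((((((((p3 ⊃ p2) ⊃ ¬p3) ⊃ p2) ⊃ p2) ⊃ p1) ⊃ p1) ⊃ ¬p2) ⊃ ¬p3) ⊃ p1) ⊃ ¬p3) ⊃ p2) ⊃ p1): 1 > 0.82, so result = 0.82

0.82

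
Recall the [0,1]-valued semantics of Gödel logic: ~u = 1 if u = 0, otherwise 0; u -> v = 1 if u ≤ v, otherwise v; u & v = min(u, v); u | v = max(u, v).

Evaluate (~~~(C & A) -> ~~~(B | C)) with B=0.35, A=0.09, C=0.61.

(C & A) = min(0.61, 0.09) = 0.09
~(C & A): Gödel ¬ of 0.09 = 0 (operand ≠ 0)
~~(C & A): Gödel ¬ of 0 = 1 (operand is 0)
~~~(C & A): Gödel ¬ of 1 = 0 (operand ≠ 0)
(B | C) = max(0.35, 0.61) = 0.61
~(B | C): Gödel ¬ of 0.61 = 0 (operand ≠ 0)
~~(B | C): Gödel ¬ of 0 = 1 (operand is 0)
~~~(B | C): Gödel ¬ of 1 = 0 (operand ≠ 0)
(~~~(C & A) -> ~~~(B | C)): 0 ≤ 0, so result = 1

1.00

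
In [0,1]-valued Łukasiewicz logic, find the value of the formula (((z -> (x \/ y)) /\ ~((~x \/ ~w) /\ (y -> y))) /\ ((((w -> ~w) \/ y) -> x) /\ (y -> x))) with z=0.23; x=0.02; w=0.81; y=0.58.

(x \/ y) = max(0.02, 0.58) = 0.58
(z -> (x \/ y)): min(1, 1 − 0.23 + 0.58) = 1
~x: Łukasiewicz ¬ gives 1 − 0.02 = 0.98
~w: Łukasiewicz ¬ gives 1 − 0.81 = 0.19
(~x \/ ~w) = max(0.98, 0.19) = 0.98
(y -> y): min(1, 1 − 0.58 + 0.58) = 1
((~x \/ ~w) /\ (y -> y)) = min(0.98, 1) = 0.98
~((~x \/ ~w) /\ (y -> y)): Łukasiewicz ¬ gives 1 − 0.98 = 0.02
((z -> (x \/ y)) /\ ~((~x \/ ~w) /\ (y -> y))) = min(1, 0.02) = 0.02
~w: Łukasiewicz ¬ gives 1 − 0.81 = 0.19
(w -> ~w): min(1, 1 − 0.81 + 0.19) = 0.38
((w -> ~w) \/ y) = max(0.38, 0.58) = 0.58
(((w -> ~w) \/ y) -> x): min(1, 1 − 0.58 + 0.02) = 0.44
(y -> x): min(1, 1 − 0.58 + 0.02) = 0.44
((((w -> ~w) \/ y) -> x) /\ (y -> x)) = min(0.44, 0.44) = 0.44
(((z -> (x \/ y)) /\ ~((~x \/ ~w) /\ (y -> y))) /\ ((((w -> ~w) \/ y) -> x) /\ (y -> x))) = min(0.02, 0.44) = 0.02

0.02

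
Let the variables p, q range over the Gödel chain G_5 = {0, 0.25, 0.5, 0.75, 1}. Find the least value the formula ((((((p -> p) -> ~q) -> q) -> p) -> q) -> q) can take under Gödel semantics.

The minimum is attained at p = 0, q = 0.25:
  (p -> p): 0 ≤ 0, so result = 1
  ~q: Gödel ¬ of 0.25 = 0 (operand ≠ 0)
  ((p -> p) -> ~q): 1 > 0, so result = 0
  (((p -> p) -> ~q) -> q): 0 ≤ 0.25, so result = 1
  ((((p -> p) -> ~q) -> q) -> p): 1 > 0, so result = 0
  (((((p -> p) -> ~q) -> q) -> p) -> q): 0 ≤ 0.25, so result = 1
  ((((((p -> p) -> ~q) -> q) -> p) -> q) -> q): 1 > 0.25, so result = 0.25
Checking all 25 assignments confirms none give a value below 0.25.

0.25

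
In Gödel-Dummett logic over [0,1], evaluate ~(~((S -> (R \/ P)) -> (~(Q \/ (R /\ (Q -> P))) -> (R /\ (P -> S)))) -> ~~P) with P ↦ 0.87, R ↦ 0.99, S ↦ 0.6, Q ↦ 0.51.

(R \/ P) = max(0.99, 0.87) = 0.99
(S -> (R \/ P)): 0.6 ≤ 0.99, so result = 1
(Q -> P): 0.51 ≤ 0.87, so result = 1
(R /\ (Q -> P)) = min(0.99, 1) = 0.99
(Q \/ (R /\ (Q -> P))) = max(0.51, 0.99) = 0.99
~(Q \/ (R /\ (Q -> P))): Gödel ¬ of 0.99 = 0 (operand ≠ 0)
(P -> S): 0.87 > 0.6, so result = 0.6
(R /\ (P -> S)) = min(0.99, 0.6) = 0.6
(~(Q \/ (R /\ (Q -> P))) -> (R /\ (P -> S))): 0 ≤ 0.6, so result = 1
((S -> (R \/ P)) -> (~(Q \/ (R /\ (Q -> P))) -> (R /\ (P -> S)))): 1 ≤ 1, so result = 1
~((S -> (R \/ P)) -> (~(Q \/ (R /\ (Q -> P))) -> (R /\ (P -> S)))): Gödel ¬ of 1 = 0 (operand ≠ 0)
~P: Gödel ¬ of 0.87 = 0 (operand ≠ 0)
~~P: Gödel ¬ of 0 = 1 (operand is 0)
(~((S -> (R \/ P)) -> (~(Q \/ (R /\ (Q -> P))) -> (R /\ (P -> S)))) -> ~~P): 0 ≤ 1, so result = 1
~(~((S -> (R \/ P)) -> (~(Q \/ (R /\ (Q -> P))) -> (R /\ (P -> S)))) -> ~~P): Gödel ¬ of 1 = 0 (operand ≠ 0)

0.00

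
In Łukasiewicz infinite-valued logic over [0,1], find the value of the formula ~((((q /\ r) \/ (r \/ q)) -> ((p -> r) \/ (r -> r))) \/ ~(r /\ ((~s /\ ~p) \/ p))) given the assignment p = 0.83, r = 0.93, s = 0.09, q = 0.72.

0.00

(q /\ r) = min(0.72, 0.93) = 0.72
(r \/ q) = max(0.93, 0.72) = 0.93
((q /\ r) \/ (r \/ q)) = max(0.72, 0.93) = 0.93
(p -> r): min(1, 1 − 0.83 + 0.93) = 1
(r -> r): min(1, 1 − 0.93 + 0.93) = 1
((p -> r) \/ (r -> r)) = max(1, 1) = 1
(((q /\ r) \/ (r \/ q)) -> ((p -> r) \/ (r -> r))): min(1, 1 − 0.93 + 1) = 1
~s: Łukasiewicz ¬ gives 1 − 0.09 = 0.91
~p: Łukasiewicz ¬ gives 1 − 0.83 = 0.17
(~s /\ ~p) = min(0.91, 0.17) = 0.17
((~s /\ ~p) \/ p) = max(0.17, 0.83) = 0.83
(r /\ ((~s /\ ~p) \/ p)) = min(0.93, 0.83) = 0.83
~(r /\ ((~s /\ ~p) \/ p)): Łukasiewicz ¬ gives 1 − 0.83 = 0.17
((((q /\ r) \/ (r \/ q)) -> ((p -> r) \/ (r -> r))) \/ ~(r /\ ((~s /\ ~p) \/ p))) = max(1, 0.17) = 1
~((((q /\ r) \/ (r \/ q)) -> ((p -> r) \/ (r -> r))) \/ ~(r /\ ((~s /\ ~p) \/ p))): Łukasiewicz ¬ gives 1 − 1 = 0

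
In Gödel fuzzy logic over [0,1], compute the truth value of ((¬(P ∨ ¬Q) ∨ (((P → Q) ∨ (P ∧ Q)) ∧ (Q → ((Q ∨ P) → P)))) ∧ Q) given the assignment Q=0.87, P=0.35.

¬Q: Gödel ¬ of 0.87 = 0 (operand ≠ 0)
(P ∨ ¬Q) = max(0.35, 0) = 0.35
¬(P ∨ ¬Q): Gödel ¬ of 0.35 = 0 (operand ≠ 0)
(P → Q): 0.35 ≤ 0.87, so result = 1
(P ∧ Q) = min(0.35, 0.87) = 0.35
((P → Q) ∨ (P ∧ Q)) = max(1, 0.35) = 1
(Q ∨ P) = max(0.87, 0.35) = 0.87
((Q ∨ P) → P): 0.87 > 0.35, so result = 0.35
(Q → ((Q ∨ P) → P)): 0.87 > 0.35, so result = 0.35
(((P → Q) ∨ (P ∧ Q)) ∧ (Q → ((Q ∨ P) → P))) = min(1, 0.35) = 0.35
(¬(P ∨ ¬Q) ∨ (((P → Q) ∨ (P ∧ Q)) ∧ (Q → ((Q ∨ P) → P)))) = max(0, 0.35) = 0.35
((¬(P ∨ ¬Q) ∨ (((P → Q) ∨ (P ∧ Q)) ∧ (Q → ((Q ∨ P) → P)))) ∧ Q) = min(0.35, 0.87) = 0.35

0.35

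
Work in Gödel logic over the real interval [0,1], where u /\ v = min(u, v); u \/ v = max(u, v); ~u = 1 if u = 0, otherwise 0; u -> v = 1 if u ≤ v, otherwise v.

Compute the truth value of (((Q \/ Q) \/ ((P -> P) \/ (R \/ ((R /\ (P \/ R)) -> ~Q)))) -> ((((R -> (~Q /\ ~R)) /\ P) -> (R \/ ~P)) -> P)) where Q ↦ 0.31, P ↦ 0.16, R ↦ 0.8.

(Q \/ Q) = max(0.31, 0.31) = 0.31
(P -> P): 0.16 ≤ 0.16, so result = 1
(P \/ R) = max(0.16, 0.8) = 0.8
(R /\ (P \/ R)) = min(0.8, 0.8) = 0.8
~Q: Gödel ¬ of 0.31 = 0 (operand ≠ 0)
((R /\ (P \/ R)) -> ~Q): 0.8 > 0, so result = 0
(R \/ ((R /\ (P \/ R)) -> ~Q)) = max(0.8, 0) = 0.8
((P -> P) \/ (R \/ ((R /\ (P \/ R)) -> ~Q))) = max(1, 0.8) = 1
((Q \/ Q) \/ ((P -> P) \/ (R \/ ((R /\ (P \/ R)) -> ~Q)))) = max(0.31, 1) = 1
~Q: Gödel ¬ of 0.31 = 0 (operand ≠ 0)
~R: Gödel ¬ of 0.8 = 0 (operand ≠ 0)
(~Q /\ ~R) = min(0, 0) = 0
(R -> (~Q /\ ~R)): 0.8 > 0, so result = 0
((R -> (~Q /\ ~R)) /\ P) = min(0, 0.16) = 0
~P: Gödel ¬ of 0.16 = 0 (operand ≠ 0)
(R \/ ~P) = max(0.8, 0) = 0.8
(((R -> (~Q /\ ~R)) /\ P) -> (R \/ ~P)): 0 ≤ 0.8, so result = 1
((((R -> (~Q /\ ~R)) /\ P) -> (R \/ ~P)) -> P): 1 > 0.16, so result = 0.16
(((Q \/ Q) \/ ((P -> P) \/ (R \/ ((R /\ (P \/ R)) -> ~Q)))) -> ((((R -> (~Q /\ ~R)) /\ P) -> (R \/ ~P)) -> P)): 1 > 0.16, so result = 0.16

0.16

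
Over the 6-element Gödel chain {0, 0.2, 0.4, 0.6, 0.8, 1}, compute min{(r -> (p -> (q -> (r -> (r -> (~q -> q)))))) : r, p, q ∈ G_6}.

1.00

Every assignment gives 1. For instance at r = 0, p = 0, q = 0:
  ~q: Gödel ¬ of 0 = 1 (operand is 0)
  (~q -> q): 1 > 0, so result = 0
  (r -> (~q -> q)): 0 ≤ 0, so result = 1
  (r -> (r -> (~q -> q))): 0 ≤ 1, so result = 1
  (q -> (r -> (r -> (~q -> q)))): 0 ≤ 1, so result = 1
  (p -> (q -> (r -> (r -> (~q -> q))))): 0 ≤ 1, so result = 1
  (r -> (p -> (q -> (r -> (r -> (~q -> q)))))): 0 ≤ 1, so result = 1
All 216 assignments give value 1 — the formula is a G_6-tautology.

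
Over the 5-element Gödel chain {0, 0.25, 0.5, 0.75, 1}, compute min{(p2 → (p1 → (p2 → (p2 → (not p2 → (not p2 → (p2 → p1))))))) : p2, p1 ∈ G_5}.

Every assignment gives 1. For instance at p2 = 0, p1 = 0:
  not p2: Gödel ¬ of 0 = 1 (operand is 0)
  not p2: Gödel ¬ of 0 = 1 (operand is 0)
  (p2 → p1): 0 ≤ 0, so result = 1
  (not p2 → (p2 → p1)): 1 ≤ 1, so result = 1
  (not p2 → (not p2 → (p2 → p1))): 1 ≤ 1, so result = 1
  (p2 → (not p2 → (not p2 → (p2 → p1)))): 0 ≤ 1, so result = 1
  (p2 → (p2 → (not p2 → (not p2 → (p2 → p1))))): 0 ≤ 1, so result = 1
  (p1 → (p2 → (p2 → (not p2 → (not p2 → (p2 → p1)))))): 0 ≤ 1, so result = 1
  (p2 → (p1 → (p2 → (p2 → (not p2 → (not p2 → (p2 → p1))))))): 0 ≤ 1, so result = 1
All 25 assignments give value 1 — the formula is a G_5-tautology.

1.00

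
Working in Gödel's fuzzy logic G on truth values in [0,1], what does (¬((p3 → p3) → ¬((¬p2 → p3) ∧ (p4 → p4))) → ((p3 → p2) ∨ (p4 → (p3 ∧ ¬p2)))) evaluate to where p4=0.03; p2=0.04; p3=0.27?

0.04

(p3 → p3): 0.27 ≤ 0.27, so result = 1
¬p2: Gödel ¬ of 0.04 = 0 (operand ≠ 0)
(¬p2 → p3): 0 ≤ 0.27, so result = 1
(p4 → p4): 0.03 ≤ 0.03, so result = 1
((¬p2 → p3) ∧ (p4 → p4)) = min(1, 1) = 1
¬((¬p2 → p3) ∧ (p4 → p4)): Gödel ¬ of 1 = 0 (operand ≠ 0)
((p3 → p3) → ¬((¬p2 → p3) ∧ (p4 → p4))): 1 > 0, so result = 0
¬((p3 → p3) → ¬((¬p2 → p3) ∧ (p4 → p4))): Gödel ¬ of 0 = 1 (operand is 0)
(p3 → p2): 0.27 > 0.04, so result = 0.04
¬p2: Gödel ¬ of 0.04 = 0 (operand ≠ 0)
(p3 ∧ ¬p2) = min(0.27, 0) = 0
(p4 → (p3 ∧ ¬p2)): 0.03 > 0, so result = 0
((p3 → p2) ∨ (p4 → (p3 ∧ ¬p2))) = max(0.04, 0) = 0.04
(¬((p3 → p3) → ¬((¬p2 → p3) ∧ (p4 → p4))) → ((p3 → p2) ∨ (p4 → (p3 ∧ ¬p2)))): 1 > 0.04, so result = 0.04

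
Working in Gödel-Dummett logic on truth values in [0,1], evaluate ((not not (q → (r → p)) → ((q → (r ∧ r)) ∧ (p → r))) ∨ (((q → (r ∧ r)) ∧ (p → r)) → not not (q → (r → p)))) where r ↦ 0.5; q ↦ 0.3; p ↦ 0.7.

(r → p): 0.5 ≤ 0.7, so result = 1
(q → (r → p)): 0.3 ≤ 1, so result = 1
not (q → (r → p)): Gödel ¬ of 1 = 0 (operand ≠ 0)
not not (q → (r → p)): Gödel ¬ of 0 = 1 (operand is 0)
(r ∧ r) = min(0.5, 0.5) = 0.5
(q → (r ∧ r)): 0.3 ≤ 0.5, so result = 1
(p → r): 0.7 > 0.5, so result = 0.5
((q → (r ∧ r)) ∧ (p → r)) = min(1, 0.5) = 0.5
(not not (q → (r → p)) → ((q → (r ∧ r)) ∧ (p → r))): 1 > 0.5, so result = 0.5
(r ∧ r) = min(0.5, 0.5) = 0.5
(q → (r ∧ r)): 0.3 ≤ 0.5, so result = 1
(p → r): 0.7 > 0.5, so result = 0.5
((q → (r ∧ r)) ∧ (p → r)) = min(1, 0.5) = 0.5
(r → p): 0.5 ≤ 0.7, so result = 1
(q → (r → p)): 0.3 ≤ 1, so result = 1
not (q → (r → p)): Gödel ¬ of 1 = 0 (operand ≠ 0)
not not (q → (r → p)): Gödel ¬ of 0 = 1 (operand is 0)
(((q → (r ∧ r)) ∧ (p → r)) → not not (q → (r → p))): 0.5 ≤ 1, so result = 1
((not not (q → (r → p)) → ((q → (r ∧ r)) ∧ (p → r))) ∨ (((q → (r ∧ r)) ∧ (p → r)) → not not (q → (r → p)))) = max(0.5, 1) = 1

1.00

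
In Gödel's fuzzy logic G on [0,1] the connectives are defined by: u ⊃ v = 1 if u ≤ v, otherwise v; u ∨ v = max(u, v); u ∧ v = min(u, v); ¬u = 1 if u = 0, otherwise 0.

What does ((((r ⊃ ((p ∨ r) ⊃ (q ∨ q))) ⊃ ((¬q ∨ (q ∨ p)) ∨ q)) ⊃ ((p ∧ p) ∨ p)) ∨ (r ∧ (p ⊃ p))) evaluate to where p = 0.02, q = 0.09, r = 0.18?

0.18

(p ∨ r) = max(0.02, 0.18) = 0.18
(q ∨ q) = max(0.09, 0.09) = 0.09
((p ∨ r) ⊃ (q ∨ q)): 0.18 > 0.09, so result = 0.09
(r ⊃ ((p ∨ r) ⊃ (q ∨ q))): 0.18 > 0.09, so result = 0.09
¬q: Gödel ¬ of 0.09 = 0 (operand ≠ 0)
(q ∨ p) = max(0.09, 0.02) = 0.09
(¬q ∨ (q ∨ p)) = max(0, 0.09) = 0.09
((¬q ∨ (q ∨ p)) ∨ q) = max(0.09, 0.09) = 0.09
((r ⊃ ((p ∨ r) ⊃ (q ∨ q))) ⊃ ((¬q ∨ (q ∨ p)) ∨ q)): 0.09 ≤ 0.09, so result = 1
(p ∧ p) = min(0.02, 0.02) = 0.02
((p ∧ p) ∨ p) = max(0.02, 0.02) = 0.02
(((r ⊃ ((p ∨ r) ⊃ (q ∨ q))) ⊃ ((¬q ∨ (q ∨ p)) ∨ q)) ⊃ ((p ∧ p) ∨ p)): 1 > 0.02, so result = 0.02
(p ⊃ p): 0.02 ≤ 0.02, so result = 1
(r ∧ (p ⊃ p)) = min(0.18, 1) = 0.18
((((r ⊃ ((p ∨ r) ⊃ (q ∨ q))) ⊃ ((¬q ∨ (q ∨ p)) ∨ q)) ⊃ ((p ∧ p) ∨ p)) ∨ (r ∧ (p ⊃ p))) = max(0.02, 0.18) = 0.18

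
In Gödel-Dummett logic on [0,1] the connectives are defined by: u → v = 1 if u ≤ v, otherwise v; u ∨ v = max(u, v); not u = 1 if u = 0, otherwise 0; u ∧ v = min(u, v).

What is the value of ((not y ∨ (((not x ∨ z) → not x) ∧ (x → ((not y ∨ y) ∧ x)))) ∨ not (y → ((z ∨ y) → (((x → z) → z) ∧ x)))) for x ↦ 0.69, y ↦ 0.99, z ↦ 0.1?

not y: Gödel ¬ of 0.99 = 0 (operand ≠ 0)
not x: Gödel ¬ of 0.69 = 0 (operand ≠ 0)
(not x ∨ z) = max(0, 0.1) = 0.1
not x: Gödel ¬ of 0.69 = 0 (operand ≠ 0)
((not x ∨ z) → not x): 0.1 > 0, so result = 0
not y: Gödel ¬ of 0.99 = 0 (operand ≠ 0)
(not y ∨ y) = max(0, 0.99) = 0.99
((not y ∨ y) ∧ x) = min(0.99, 0.69) = 0.69
(x → ((not y ∨ y) ∧ x)): 0.69 ≤ 0.69, so result = 1
(((not x ∨ z) → not x) ∧ (x → ((not y ∨ y) ∧ x))) = min(0, 1) = 0
(not y ∨ (((not x ∨ z) → not x) ∧ (x → ((not y ∨ y) ∧ x)))) = max(0, 0) = 0
(z ∨ y) = max(0.1, 0.99) = 0.99
(x → z): 0.69 > 0.1, so result = 0.1
((x → z) → z): 0.1 ≤ 0.1, so result = 1
(((x → z) → z) ∧ x) = min(1, 0.69) = 0.69
((z ∨ y) → (((x → z) → z) ∧ x)): 0.99 > 0.69, so result = 0.69
(y → ((z ∨ y) → (((x → z) → z) ∧ x))): 0.99 > 0.69, so result = 0.69
not (y → ((z ∨ y) → (((x → z) → z) ∧ x))): Gödel ¬ of 0.69 = 0 (operand ≠ 0)
((not y ∨ (((not x ∨ z) → not x) ∧ (x → ((not y ∨ y) ∧ x)))) ∨ not (y → ((z ∨ y) → (((x → z) → z) ∧ x)))) = max(0, 0) = 0

0.00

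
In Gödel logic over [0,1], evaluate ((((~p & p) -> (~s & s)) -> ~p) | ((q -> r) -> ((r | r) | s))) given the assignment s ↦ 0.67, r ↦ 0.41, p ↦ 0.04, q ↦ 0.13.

~p: Gödel ¬ of 0.04 = 0 (operand ≠ 0)
(~p & p) = min(0, 0.04) = 0
~s: Gödel ¬ of 0.67 = 0 (operand ≠ 0)
(~s & s) = min(0, 0.67) = 0
((~p & p) -> (~s & s)): 0 ≤ 0, so result = 1
~p: Gödel ¬ of 0.04 = 0 (operand ≠ 0)
(((~p & p) -> (~s & s)) -> ~p): 1 > 0, so result = 0
(q -> r): 0.13 ≤ 0.41, so result = 1
(r | r) = max(0.41, 0.41) = 0.41
((r | r) | s) = max(0.41, 0.67) = 0.67
((q -> r) -> ((r | r) | s)): 1 > 0.67, so result = 0.67
((((~p & p) -> (~s & s)) -> ~p) | ((q -> r) -> ((r | r) | s))) = max(0, 0.67) = 0.67

0.67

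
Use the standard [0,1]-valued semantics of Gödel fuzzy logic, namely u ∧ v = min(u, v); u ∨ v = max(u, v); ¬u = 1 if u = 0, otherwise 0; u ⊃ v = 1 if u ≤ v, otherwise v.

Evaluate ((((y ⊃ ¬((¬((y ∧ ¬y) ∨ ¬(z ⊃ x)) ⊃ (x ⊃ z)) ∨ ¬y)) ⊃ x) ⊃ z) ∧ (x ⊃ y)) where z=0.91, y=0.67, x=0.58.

0.91

¬y: Gödel ¬ of 0.67 = 0 (operand ≠ 0)
(y ∧ ¬y) = min(0.67, 0) = 0
(z ⊃ x): 0.91 > 0.58, so result = 0.58
¬(z ⊃ x): Gödel ¬ of 0.58 = 0 (operand ≠ 0)
((y ∧ ¬y) ∨ ¬(z ⊃ x)) = max(0, 0) = 0
¬((y ∧ ¬y) ∨ ¬(z ⊃ x)): Gödel ¬ of 0 = 1 (operand is 0)
(x ⊃ z): 0.58 ≤ 0.91, so result = 1
(¬((y ∧ ¬y) ∨ ¬(z ⊃ x)) ⊃ (x ⊃ z)): 1 ≤ 1, so result = 1
¬y: Gödel ¬ of 0.67 = 0 (operand ≠ 0)
((¬((y ∧ ¬y) ∨ ¬(z ⊃ x)) ⊃ (x ⊃ z)) ∨ ¬y) = max(1, 0) = 1
¬((¬((y ∧ ¬y) ∨ ¬(z ⊃ x)) ⊃ (x ⊃ z)) ∨ ¬y): Gödel ¬ of 1 = 0 (operand ≠ 0)
(y ⊃ ¬((¬((y ∧ ¬y) ∨ ¬(z ⊃ x)) ⊃ (x ⊃ z)) ∨ ¬y)): 0.67 > 0, so result = 0
((y ⊃ ¬((¬((y ∧ ¬y) ∨ ¬(z ⊃ x)) ⊃ (x ⊃ z)) ∨ ¬y)) ⊃ x): 0 ≤ 0.58, so result = 1
(((y ⊃ ¬((¬((y ∧ ¬y) ∨ ¬(z ⊃ x)) ⊃ (x ⊃ z)) ∨ ¬y)) ⊃ x) ⊃ z): 1 > 0.91, so result = 0.91
(x ⊃ y): 0.58 ≤ 0.67, so result = 1
((((y ⊃ ¬((¬((y ∧ ¬y) ∨ ¬(z ⊃ x)) ⊃ (x ⊃ z)) ∨ ¬y)) ⊃ x) ⊃ z) ∧ (x ⊃ y)) = min(0.91, 1) = 0.91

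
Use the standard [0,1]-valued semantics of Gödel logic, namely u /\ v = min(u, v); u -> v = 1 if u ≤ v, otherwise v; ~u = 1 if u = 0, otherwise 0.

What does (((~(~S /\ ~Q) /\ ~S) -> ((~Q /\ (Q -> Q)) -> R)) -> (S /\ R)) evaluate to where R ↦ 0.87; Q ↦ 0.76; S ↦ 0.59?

0.59

~S: Gödel ¬ of 0.59 = 0 (operand ≠ 0)
~Q: Gödel ¬ of 0.76 = 0 (operand ≠ 0)
(~S /\ ~Q) = min(0, 0) = 0
~(~S /\ ~Q): Gödel ¬ of 0 = 1 (operand is 0)
~S: Gödel ¬ of 0.59 = 0 (operand ≠ 0)
(~(~S /\ ~Q) /\ ~S) = min(1, 0) = 0
~Q: Gödel ¬ of 0.76 = 0 (operand ≠ 0)
(Q -> Q): 0.76 ≤ 0.76, so result = 1
(~Q /\ (Q -> Q)) = min(0, 1) = 0
((~Q /\ (Q -> Q)) -> R): 0 ≤ 0.87, so result = 1
((~(~S /\ ~Q) /\ ~S) -> ((~Q /\ (Q -> Q)) -> R)): 0 ≤ 1, so result = 1
(S /\ R) = min(0.59, 0.87) = 0.59
(((~(~S /\ ~Q) /\ ~S) -> ((~Q /\ (Q -> Q)) -> R)) -> (S /\ R)): 1 > 0.59, so result = 0.59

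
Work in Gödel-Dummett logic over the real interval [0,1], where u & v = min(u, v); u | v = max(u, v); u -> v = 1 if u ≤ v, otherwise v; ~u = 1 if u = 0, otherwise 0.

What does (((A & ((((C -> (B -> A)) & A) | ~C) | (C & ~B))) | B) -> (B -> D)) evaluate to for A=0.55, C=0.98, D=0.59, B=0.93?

(B -> A): 0.93 > 0.55, so result = 0.55
(C -> (B -> A)): 0.98 > 0.55, so result = 0.55
((C -> (B -> A)) & A) = min(0.55, 0.55) = 0.55
~C: Gödel ¬ of 0.98 = 0 (operand ≠ 0)
(((C -> (B -> A)) & A) | ~C) = max(0.55, 0) = 0.55
~B: Gödel ¬ of 0.93 = 0 (operand ≠ 0)
(C & ~B) = min(0.98, 0) = 0
((((C -> (B -> A)) & A) | ~C) | (C & ~B)) = max(0.55, 0) = 0.55
(A & ((((C -> (B -> A)) & A) | ~C) | (C & ~B))) = min(0.55, 0.55) = 0.55
((A & ((((C -> (B -> A)) & A) | ~C) | (C & ~B))) | B) = max(0.55, 0.93) = 0.93
(B -> D): 0.93 > 0.59, so result = 0.59
(((A & ((((C -> (B -> A)) & A) | ~C) | (C & ~B))) | B) -> (B -> D)): 0.93 > 0.59, so result = 0.59

0.59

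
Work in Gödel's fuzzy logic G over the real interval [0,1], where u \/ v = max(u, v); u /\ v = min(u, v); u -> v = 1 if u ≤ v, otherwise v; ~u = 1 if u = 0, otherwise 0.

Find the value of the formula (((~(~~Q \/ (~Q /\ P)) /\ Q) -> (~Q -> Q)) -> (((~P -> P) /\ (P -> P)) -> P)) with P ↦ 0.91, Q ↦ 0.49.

~Q: Gödel ¬ of 0.49 = 0 (operand ≠ 0)
~~Q: Gödel ¬ of 0 = 1 (operand is 0)
~Q: Gödel ¬ of 0.49 = 0 (operand ≠ 0)
(~Q /\ P) = min(0, 0.91) = 0
(~~Q \/ (~Q /\ P)) = max(1, 0) = 1
~(~~Q \/ (~Q /\ P)): Gödel ¬ of 1 = 0 (operand ≠ 0)
(~(~~Q \/ (~Q /\ P)) /\ Q) = min(0, 0.49) = 0
~Q: Gödel ¬ of 0.49 = 0 (operand ≠ 0)
(~Q -> Q): 0 ≤ 0.49, so result = 1
((~(~~Q \/ (~Q /\ P)) /\ Q) -> (~Q -> Q)): 0 ≤ 1, so result = 1
~P: Gödel ¬ of 0.91 = 0 (operand ≠ 0)
(~P -> P): 0 ≤ 0.91, so result = 1
(P -> P): 0.91 ≤ 0.91, so result = 1
((~P -> P) /\ (P -> P)) = min(1, 1) = 1
(((~P -> P) /\ (P -> P)) -> P): 1 > 0.91, so result = 0.91
(((~(~~Q \/ (~Q /\ P)) /\ Q) -> (~Q -> Q)) -> (((~P -> P) /\ (P -> P)) -> P)): 1 > 0.91, so result = 0.91

0.91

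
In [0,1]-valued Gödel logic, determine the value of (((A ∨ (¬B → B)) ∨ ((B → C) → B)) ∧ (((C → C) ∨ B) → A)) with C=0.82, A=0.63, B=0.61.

0.63

¬B: Gödel ¬ of 0.61 = 0 (operand ≠ 0)
(¬B → B): 0 ≤ 0.61, so result = 1
(A ∨ (¬B → B)) = max(0.63, 1) = 1
(B → C): 0.61 ≤ 0.82, so result = 1
((B → C) → B): 1 > 0.61, so result = 0.61
((A ∨ (¬B → B)) ∨ ((B → C) → B)) = max(1, 0.61) = 1
(C → C): 0.82 ≤ 0.82, so result = 1
((C → C) ∨ B) = max(1, 0.61) = 1
(((C → C) ∨ B) → A): 1 > 0.63, so result = 0.63
(((A ∨ (¬B → B)) ∨ ((B → C) → B)) ∧ (((C → C) ∨ B) → A)) = min(1, 0.63) = 0.63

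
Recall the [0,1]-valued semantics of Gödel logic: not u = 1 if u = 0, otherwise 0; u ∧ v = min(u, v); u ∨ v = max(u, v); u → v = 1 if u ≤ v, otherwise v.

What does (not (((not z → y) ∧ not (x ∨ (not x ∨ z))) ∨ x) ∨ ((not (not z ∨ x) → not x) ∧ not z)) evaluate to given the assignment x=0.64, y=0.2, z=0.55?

not z: Gödel ¬ of 0.55 = 0 (operand ≠ 0)
(not z → y): 0 ≤ 0.2, so result = 1
not x: Gödel ¬ of 0.64 = 0 (operand ≠ 0)
(not x ∨ z) = max(0, 0.55) = 0.55
(x ∨ (not x ∨ z)) = max(0.64, 0.55) = 0.64
not (x ∨ (not x ∨ z)): Gödel ¬ of 0.64 = 0 (operand ≠ 0)
((not z → y) ∧ not (x ∨ (not x ∨ z))) = min(1, 0) = 0
(((not z → y) ∧ not (x ∨ (not x ∨ z))) ∨ x) = max(0, 0.64) = 0.64
not (((not z → y) ∧ not (x ∨ (not x ∨ z))) ∨ x): Gödel ¬ of 0.64 = 0 (operand ≠ 0)
not z: Gödel ¬ of 0.55 = 0 (operand ≠ 0)
(not z ∨ x) = max(0, 0.64) = 0.64
not (not z ∨ x): Gödel ¬ of 0.64 = 0 (operand ≠ 0)
not x: Gödel ¬ of 0.64 = 0 (operand ≠ 0)
(not (not z ∨ x) → not x): 0 ≤ 0, so result = 1
not z: Gödel ¬ of 0.55 = 0 (operand ≠ 0)
((not (not z ∨ x) → not x) ∧ not z) = min(1, 0) = 0
(not (((not z → y) ∧ not (x ∨ (not x ∨ z))) ∨ x) ∨ ((not (not z ∨ x) → not x) ∧ not z)) = max(0, 0) = 0

0.00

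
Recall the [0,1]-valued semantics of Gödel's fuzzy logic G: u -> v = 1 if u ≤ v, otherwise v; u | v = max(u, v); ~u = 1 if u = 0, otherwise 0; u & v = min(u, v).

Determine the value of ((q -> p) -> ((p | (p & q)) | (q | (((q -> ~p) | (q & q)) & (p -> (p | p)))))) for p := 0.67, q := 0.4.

0.67

(q -> p): 0.4 ≤ 0.67, so result = 1
(p & q) = min(0.67, 0.4) = 0.4
(p | (p & q)) = max(0.67, 0.4) = 0.67
~p: Gödel ¬ of 0.67 = 0 (operand ≠ 0)
(q -> ~p): 0.4 > 0, so result = 0
(q & q) = min(0.4, 0.4) = 0.4
((q -> ~p) | (q & q)) = max(0, 0.4) = 0.4
(p | p) = max(0.67, 0.67) = 0.67
(p -> (p | p)): 0.67 ≤ 0.67, so result = 1
(((q -> ~p) | (q & q)) & (p -> (p | p))) = min(0.4, 1) = 0.4
(q | (((q -> ~p) | (q & q)) & (p -> (p | p)))) = max(0.4, 0.4) = 0.4
((p | (p & q)) | (q | (((q -> ~p) | (q & q)) & (p -> (p | p))))) = max(0.67, 0.4) = 0.67
((q -> p) -> ((p | (p & q)) | (q | (((q -> ~p) | (q & q)) & (p -> (p | p)))))): 1 > 0.67, so result = 0.67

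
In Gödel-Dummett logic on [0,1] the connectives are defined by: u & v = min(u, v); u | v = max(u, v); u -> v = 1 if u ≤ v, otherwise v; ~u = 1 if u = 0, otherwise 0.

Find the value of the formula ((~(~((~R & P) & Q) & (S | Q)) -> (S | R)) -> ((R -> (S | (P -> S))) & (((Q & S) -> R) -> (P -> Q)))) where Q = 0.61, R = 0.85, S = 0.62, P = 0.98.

0.61

~R: Gödel ¬ of 0.85 = 0 (operand ≠ 0)
(~R & P) = min(0, 0.98) = 0
((~R & P) & Q) = min(0, 0.61) = 0
~((~R & P) & Q): Gödel ¬ of 0 = 1 (operand is 0)
(S | Q) = max(0.62, 0.61) = 0.62
(~((~R & P) & Q) & (S | Q)) = min(1, 0.62) = 0.62
~(~((~R & P) & Q) & (S | Q)): Gödel ¬ of 0.62 = 0 (operand ≠ 0)
(S | R) = max(0.62, 0.85) = 0.85
(~(~((~R & P) & Q) & (S | Q)) -> (S | R)): 0 ≤ 0.85, so result = 1
(P -> S): 0.98 > 0.62, so result = 0.62
(S | (P -> S)) = max(0.62, 0.62) = 0.62
(R -> (S | (P -> S))): 0.85 > 0.62, so result = 0.62
(Q & S) = min(0.61, 0.62) = 0.61
((Q & S) -> R): 0.61 ≤ 0.85, so result = 1
(P -> Q): 0.98 > 0.61, so result = 0.61
(((Q & S) -> R) -> (P -> Q)): 1 > 0.61, so result = 0.61
((R -> (S | (P -> S))) & (((Q & S) -> R) -> (P -> Q))) = min(0.62, 0.61) = 0.61
((~(~((~R & P) & Q) & (S | Q)) -> (S | R)) -> ((R -> (S | (P -> S))) & (((Q & S) -> R) -> (P -> Q)))): 1 > 0.61, so result = 0.61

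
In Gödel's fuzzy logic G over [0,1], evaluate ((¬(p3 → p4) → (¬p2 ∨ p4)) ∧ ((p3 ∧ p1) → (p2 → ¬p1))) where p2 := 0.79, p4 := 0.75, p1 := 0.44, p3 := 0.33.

0.00

(p3 → p4): 0.33 ≤ 0.75, so result = 1
¬(p3 → p4): Gödel ¬ of 1 = 0 (operand ≠ 0)
¬p2: Gödel ¬ of 0.79 = 0 (operand ≠ 0)
(¬p2 ∨ p4) = max(0, 0.75) = 0.75
(¬(p3 → p4) → (¬p2 ∨ p4)): 0 ≤ 0.75, so result = 1
(p3 ∧ p1) = min(0.33, 0.44) = 0.33
¬p1: Gödel ¬ of 0.44 = 0 (operand ≠ 0)
(p2 → ¬p1): 0.79 > 0, so result = 0
((p3 ∧ p1) → (p2 → ¬p1)): 0.33 > 0, so result = 0
((¬(p3 → p4) → (¬p2 ∨ p4)) ∧ ((p3 ∧ p1) → (p2 → ¬p1))) = min(1, 0) = 0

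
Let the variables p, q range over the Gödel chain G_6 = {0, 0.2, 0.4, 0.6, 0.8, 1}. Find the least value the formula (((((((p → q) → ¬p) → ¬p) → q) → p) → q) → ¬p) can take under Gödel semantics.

The minimum is attained at p = 0.2, q = 0.2:
  (p → q): 0.2 ≤ 0.2, so result = 1
  ¬p: Gödel ¬ of 0.2 = 0 (operand ≠ 0)
  ((p → q) → ¬p): 1 > 0, so result = 0
  ¬p: Gödel ¬ of 0.2 = 0 (operand ≠ 0)
  (((p → q) → ¬p) → ¬p): 0 ≤ 0, so result = 1
  ((((p → q) → ¬p) → ¬p) → q): 1 > 0.2, so result = 0.2
  (((((p → q) → ¬p) → ¬p) → q) → p): 0.2 ≤ 0.2, so result = 1
  ((((((p → q) → ¬p) → ¬p) → q) → p) → q): 1 > 0.2, so result = 0.2
  ¬p: Gödel ¬ of 0.2 = 0 (operand ≠ 0)
  (((((((p → q) → ¬p) → ¬p) → q) → p) → q) → ¬p): 0.2 > 0, so result = 0
Checking all 36 assignments confirms none give a value below 0.00.

0.00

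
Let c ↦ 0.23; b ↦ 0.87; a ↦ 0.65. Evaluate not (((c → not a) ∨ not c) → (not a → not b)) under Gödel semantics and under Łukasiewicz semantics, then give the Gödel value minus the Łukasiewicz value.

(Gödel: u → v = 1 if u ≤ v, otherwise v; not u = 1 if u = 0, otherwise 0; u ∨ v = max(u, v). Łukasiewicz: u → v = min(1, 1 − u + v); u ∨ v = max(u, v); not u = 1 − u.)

-0.22

Gödel evaluation:
  not a: Gödel ¬ of 0.65 = 0 (operand ≠ 0)
  (c → not a): 0.23 > 0, so result = 0
  not c: Gödel ¬ of 0.23 = 0 (operand ≠ 0)
  ((c → not a) ∨ not c) = max(0, 0) = 0
  not a: Gödel ¬ of 0.65 = 0 (operand ≠ 0)
  not b: Gödel ¬ of 0.87 = 0 (operand ≠ 0)
  (not a → not b): 0 ≤ 0, so result = 1
  (((c → not a) ∨ not c) → (not a → not b)): 0 ≤ 1, so result = 1
  not (((c → not a) ∨ not c) → (not a → not b)): Gödel ¬ of 1 = 0 (operand ≠ 0)
  Gödel value = 0
Łukasiewicz evaluation:
  not a: Łukasiewicz ¬ gives 1 − 0.65 = 0.35
  (c → not a): min(1, 1 − 0.23 + 0.35) = 1
  not c: Łukasiewicz ¬ gives 1 − 0.23 = 0.77
  ((c → not a) ∨ not c) = max(1, 0.77) = 1
  not a: Łukasiewicz ¬ gives 1 − 0.65 = 0.35
  not b: Łukasiewicz ¬ gives 1 − 0.87 = 0.13
  (not a → not b): min(1, 1 − 0.35 + 0.13) = 0.78
  (((c → not a) ∨ not c) → (not a → not b)): min(1, 1 − 1 + 0.78) = 0.78
  not (((c → not a) ∨ not c) → (not a → not b)): Łukasiewicz ¬ gives 1 − 0.78 = 0.22
  Łukasiewicz value = 0.22
Difference: 0 − 0.22 = -0.22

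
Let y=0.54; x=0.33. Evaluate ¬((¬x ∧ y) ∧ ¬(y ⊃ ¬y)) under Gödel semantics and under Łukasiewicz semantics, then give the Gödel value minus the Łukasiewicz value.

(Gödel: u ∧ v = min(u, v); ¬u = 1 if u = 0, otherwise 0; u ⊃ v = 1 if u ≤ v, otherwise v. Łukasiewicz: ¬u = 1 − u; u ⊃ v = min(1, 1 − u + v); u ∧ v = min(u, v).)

0.08

Gödel evaluation:
  ¬x: Gödel ¬ of 0.33 = 0 (operand ≠ 0)
  (¬x ∧ y) = min(0, 0.54) = 0
  ¬y: Gödel ¬ of 0.54 = 0 (operand ≠ 0)
  (y ⊃ ¬y): 0.54 > 0, so result = 0
  ¬(y ⊃ ¬y): Gödel ¬ of 0 = 1 (operand is 0)
  ((¬x ∧ y) ∧ ¬(y ⊃ ¬y)) = min(0, 1) = 0
  ¬((¬x ∧ y) ∧ ¬(y ⊃ ¬y)): Gödel ¬ of 0 = 1 (operand is 0)
  Gödel value = 1
Łukasiewicz evaluation:
  ¬x: Łukasiewicz ¬ gives 1 − 0.33 = 0.67
  (¬x ∧ y) = min(0.67, 0.54) = 0.54
  ¬y: Łukasiewicz ¬ gives 1 − 0.54 = 0.46
  (y ⊃ ¬y): min(1, 1 − 0.54 + 0.46) = 0.92
  ¬(y ⊃ ¬y): Łukasiewicz ¬ gives 1 − 0.92 = 0.08
  ((¬x ∧ y) ∧ ¬(y ⊃ ¬y)) = min(0.54, 0.08) = 0.08
  ¬((¬x ∧ y) ∧ ¬(y ⊃ ¬y)): Łukasiewicz ¬ gives 1 − 0.08 = 0.92
  Łukasiewicz value = 0.92
Difference: 1 − 0.92 = 0.08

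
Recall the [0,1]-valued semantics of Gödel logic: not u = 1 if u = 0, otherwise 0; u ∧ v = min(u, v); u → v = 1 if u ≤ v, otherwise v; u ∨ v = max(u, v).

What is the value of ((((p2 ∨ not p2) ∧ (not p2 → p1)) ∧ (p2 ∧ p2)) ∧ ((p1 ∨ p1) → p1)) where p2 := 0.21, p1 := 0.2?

not p2: Gödel ¬ of 0.21 = 0 (operand ≠ 0)
(p2 ∨ not p2) = max(0.21, 0) = 0.21
not p2: Gödel ¬ of 0.21 = 0 (operand ≠ 0)
(not p2 → p1): 0 ≤ 0.2, so result = 1
((p2 ∨ not p2) ∧ (not p2 → p1)) = min(0.21, 1) = 0.21
(p2 ∧ p2) = min(0.21, 0.21) = 0.21
(((p2 ∨ not p2) ∧ (not p2 → p1)) ∧ (p2 ∧ p2)) = min(0.21, 0.21) = 0.21
(p1 ∨ p1) = max(0.2, 0.2) = 0.2
((p1 ∨ p1) → p1): 0.2 ≤ 0.2, so result = 1
((((p2 ∨ not p2) ∧ (not p2 → p1)) ∧ (p2 ∧ p2)) ∧ ((p1 ∨ p1) → p1)) = min(0.21, 1) = 0.21

0.21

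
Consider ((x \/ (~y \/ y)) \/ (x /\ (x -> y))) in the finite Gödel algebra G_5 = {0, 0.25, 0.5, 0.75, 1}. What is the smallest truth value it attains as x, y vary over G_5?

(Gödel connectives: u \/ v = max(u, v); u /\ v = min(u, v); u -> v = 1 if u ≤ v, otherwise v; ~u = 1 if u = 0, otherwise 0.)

The minimum is attained at x = 0, y = 0.25:
  ~y: Gödel ¬ of 0.25 = 0 (operand ≠ 0)
  (~y \/ y) = max(0, 0.25) = 0.25
  (x \/ (~y \/ y)) = max(0, 0.25) = 0.25
  (x -> y): 0 ≤ 0.25, so result = 1
  (x /\ (x -> y)) = min(0, 1) = 0
  ((x \/ (~y \/ y)) \/ (x /\ (x -> y))) = max(0.25, 0) = 0.25
Checking all 25 assignments confirms none give a value below 0.25.

0.25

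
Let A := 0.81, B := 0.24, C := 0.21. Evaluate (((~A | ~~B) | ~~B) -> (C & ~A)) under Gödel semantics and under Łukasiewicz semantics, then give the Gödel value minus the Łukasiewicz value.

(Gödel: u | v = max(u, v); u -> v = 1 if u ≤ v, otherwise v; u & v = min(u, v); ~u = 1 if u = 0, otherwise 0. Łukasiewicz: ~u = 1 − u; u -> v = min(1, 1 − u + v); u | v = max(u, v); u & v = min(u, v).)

Gödel evaluation:
  ~A: Gödel ¬ of 0.81 = 0 (operand ≠ 0)
  ~B: Gödel ¬ of 0.24 = 0 (operand ≠ 0)
  ~~B: Gödel ¬ of 0 = 1 (operand is 0)
  (~A | ~~B) = max(0, 1) = 1
  ~B: Gödel ¬ of 0.24 = 0 (operand ≠ 0)
  ~~B: Gödel ¬ of 0 = 1 (operand is 0)
  ((~A | ~~B) | ~~B) = max(1, 1) = 1
  ~A: Gödel ¬ of 0.81 = 0 (operand ≠ 0)
  (C & ~A) = min(0.21, 0) = 0
  (((~A | ~~B) | ~~B) -> (C & ~A)): 1 > 0, so result = 0
  Gödel value = 0
Łukasiewicz evaluation:
  ~A: Łukasiewicz ¬ gives 1 − 0.81 = 0.19
  ~B: Łukasiewicz ¬ gives 1 − 0.24 = 0.76
  ~~B: Łukasiewicz ¬ gives 1 − 0.76 = 0.24
  (~A | ~~B) = max(0.19, 0.24) = 0.24
  ~B: Łukasiewicz ¬ gives 1 − 0.24 = 0.76
  ~~B: Łukasiewicz ¬ gives 1 − 0.76 = 0.24
  ((~A | ~~B) | ~~B) = max(0.24, 0.24) = 0.24
  ~A: Łukasiewicz ¬ gives 1 − 0.81 = 0.19
  (C & ~A) = min(0.21, 0.19) = 0.19
  (((~A | ~~B) | ~~B) -> (C & ~A)): min(1, 1 − 0.24 + 0.19) = 0.95
  Łukasiewicz value = 0.95
Difference: 0 − 0.95 = -0.95

-0.95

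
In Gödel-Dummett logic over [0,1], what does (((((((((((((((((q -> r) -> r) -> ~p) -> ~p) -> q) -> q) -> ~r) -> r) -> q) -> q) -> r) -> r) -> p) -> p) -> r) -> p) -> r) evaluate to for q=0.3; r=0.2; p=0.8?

0.20

(q -> r): 0.3 > 0.2, so result = 0.2
((q -> r) -> r): 0.2 ≤ 0.2, so result = 1
~p: Gödel ¬ of 0.8 = 0 (operand ≠ 0)
(((q -> r) -> r) -> ~p): 1 > 0, so result = 0
~p: Gödel ¬ of 0.8 = 0 (operand ≠ 0)
((((q -> r) -> r) -> ~p) -> ~p): 0 ≤ 0, so result = 1
(((((q -> r) -> r) -> ~p) -> ~p) -> q): 1 > 0.3, so result = 0.3
((((((q -> r) -> r) -> ~p) -> ~p) -> q) -> q): 0.3 ≤ 0.3, so result = 1
~r: Gödel ¬ of 0.2 = 0 (operand ≠ 0)
(((((((q -> r) -> r) -> ~p) -> ~p) -> q) -> q) -> ~r): 1 > 0, so result = 0
((((((((q -> r) -> r) -> ~p) -> ~p) -> q) -> q) -> ~r) -> r): 0 ≤ 0.2, so result = 1
(((((((((q -> r) -> r) -> ~p) -> ~p) -> q) -> q) -> ~r) -> r) -> q): 1 > 0.3, so result = 0.3
((((((((((q -> r) -> r) -> ~p) -> ~p) -> q) -> q) -> ~r) -> r) -> q) -> q): 0.3 ≤ 0.3, so result = 1
(((((((((((q -> r) -> r) -> ~p) -> ~p) -> q) -> q) -> ~r) -> r) -> q) -> q) -> r): 1 > 0.2, so result = 0.2
((((((((((((q -> r) -> r) -> ~p) -> ~p) -> q) -> q) -> ~r) -> r) -> q) -> q) -> r) -> r): 0.2 ≤ 0.2, so result = 1
(((((((((((((q -> r) -> r) -> ~p) -> ~p) -> q) -> q) -> ~r) -> r) -> q) -> q) -> r) -> r) -> p): 1 > 0.8, so result = 0.8
((((((((((((((q -> r) -> r) -> ~p) -> ~p) -> q) -> q) -> ~r) -> r) -> q) -> q) -> r) -> r) -> p) -> p): 0.8 ≤ 0.8, so result = 1
(((((((((((((((q -> r) -> r) -> ~p) -> ~p) -> q) -> q) -> ~r) -> r) -> q) -> q) -> r) -> r) -> p) -> p) -> r): 1 > 0.2, so result = 0.2
((((((((((((((((q -> r) -> r) -> ~p) -> ~p) -> q) -> q) -> ~r) -> r) -> q) -> q) -> r) -> r) -> p) -> p) -> r) -> p): 0.2 ≤ 0.8, so result = 1
(((((((((((((((((q -> r) -> r) -> ~p) -> ~p) -> q) -> q) -> ~r) -> r) -> q) -> q) -> r) -> r) -> p) -> p) -> r) -> p) -> r): 1 > 0.2, so result = 0.2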